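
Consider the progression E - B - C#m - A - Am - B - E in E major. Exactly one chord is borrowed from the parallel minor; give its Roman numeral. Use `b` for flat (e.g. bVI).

E major has the diatonic set E, F#m, G#m, A, B, C#m, D#dim. E, B, C#m and A all belong to that set. Am (A–C–E) is not: scale degree 4 in E major carries A (IV). In E minor the chord on that degree is Am, so here it functions as iv, borrowed from the parallel minor.

iv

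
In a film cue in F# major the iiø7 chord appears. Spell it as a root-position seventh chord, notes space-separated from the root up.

iiø7 is built on scale degree 2, which is G# in both F# major and its parallel. Building the half-diminished-seventh chord from the parallel minor on G#: G#–B–D–F#.

G# B D F#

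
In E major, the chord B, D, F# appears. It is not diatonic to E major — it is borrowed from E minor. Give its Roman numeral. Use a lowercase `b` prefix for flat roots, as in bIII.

v

The root B is the diatonic 5th degree of E major; the borrowing shows in the chord quality. The diatonic chord on degree 5 would be B (V), but B–D–F# is the minor chord from E minor. As a borrowed chord it is labeled v.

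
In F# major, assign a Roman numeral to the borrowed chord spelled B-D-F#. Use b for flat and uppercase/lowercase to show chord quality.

B is scale degree 4 in F# major. B–D–F# is a minor chord — the form found in F# minor, not the diatonic IV (B). Borrowed into F# major it is written iv.

iv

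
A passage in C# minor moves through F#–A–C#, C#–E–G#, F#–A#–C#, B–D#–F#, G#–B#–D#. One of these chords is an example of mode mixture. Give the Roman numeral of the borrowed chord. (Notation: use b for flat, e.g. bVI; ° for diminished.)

In C# minor (with V from harmonic minor) the diatonic chords are C#m, D#dim, E, F#m, G#, A, B. F#–A–C# = F#m, C#–E–G# = C#m, B–D#–F# = B and G#–B#–D# = G# all belong to that set. F#–A#–C# doesn't fit — on degree 4 C# minor would have F#m (iv). F# is the degree-4 chord of C# major, so it is the borrowed IV.

IV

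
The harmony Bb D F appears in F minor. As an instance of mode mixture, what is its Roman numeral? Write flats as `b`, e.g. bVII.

IV

Bb is scale degree 4 in F minor. The diatonic chord on degree 4 would be Bbm (iv), but Bb–D–F is the major chord from F major. As a borrowed chord it is labeled IV.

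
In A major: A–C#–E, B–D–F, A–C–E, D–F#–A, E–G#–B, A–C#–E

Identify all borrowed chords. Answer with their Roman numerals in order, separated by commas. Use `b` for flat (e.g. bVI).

The diatonic triads in A major are A, Bm, C#m, D, E, F#m, G#dim. A–C#–E = A, D–F#–A = D and E–G#–B = E are all diatonic. B–D–F is not: scale degree 2 in A major carries Bm (ii). In A minor the chord on that degree is Bdim, so here it functions as ii°, borrowed from the parallel minor. A–C–E is not: scale degree 1 in A major carries A (I). In A minor the chord on that degree is Am, so here it functions as i, borrowed from the parallel minor.

ii°, i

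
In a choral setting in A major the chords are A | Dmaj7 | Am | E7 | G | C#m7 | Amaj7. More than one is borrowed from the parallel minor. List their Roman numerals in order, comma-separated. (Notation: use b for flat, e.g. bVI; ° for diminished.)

The diatonic triads in A major are A, Bm, C#m, D, E, F#m, G#dim. A, Dmaj7, E7, C#m7 and Amaj7 all belong to that set. Am (A–C–E) is not: scale degree 1 in A major carries A (I). In A minor the chord on that degree is Am, so here it functions as i, borrowed from the parallel minor. G (G–B–D) doesn't fit — on degree 7 A major would have G#dim (vii°). G is the degree-7 chord of A minor, so it is the borrowed bVII.

i, bVII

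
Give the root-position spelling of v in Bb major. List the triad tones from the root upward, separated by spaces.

The root, F, is scale degree 5 — the same note in Bb major and Bb minor; only the chord quality changes. In Bb minor the chord on F is F–Ab–C.

F Ab C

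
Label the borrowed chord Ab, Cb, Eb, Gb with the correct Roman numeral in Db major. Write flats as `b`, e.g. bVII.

The root Ab is the diatonic 5th degree of Db major; the borrowing shows in the chord quality. The diatonic chord on degree 5 would be Ab (V), but Ab–Cb–Eb–Gb is the minor-seventh chord from Db minor. As a borrowed chord it is labeled v7.

v7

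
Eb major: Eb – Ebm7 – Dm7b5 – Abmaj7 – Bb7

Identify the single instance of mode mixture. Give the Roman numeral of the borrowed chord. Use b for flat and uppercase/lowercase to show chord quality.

i7

The diatonic triads in Eb major are Eb, Fm, Gm, Ab, Bb, Cm, Ddim. Eb, Dm7b5, Abmaj7 and Bb7 are all diatonic. Ebm7 (Eb–Gb–Bb–Db) doesn't fit — on degree 1 Eb major would have Eb (I). Ebm7 is the degree-1 chord of Eb minor, so it is the borrowed i7.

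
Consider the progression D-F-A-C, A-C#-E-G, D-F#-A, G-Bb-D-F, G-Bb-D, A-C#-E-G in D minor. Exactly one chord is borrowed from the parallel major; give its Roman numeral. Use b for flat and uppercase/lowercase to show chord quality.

I

In D minor (with V from harmonic minor) the diatonic chords are Dm, Edim, F, Gm, A, Bb, C. D–F–A–C = Dm7, A–C#–E–G = A7, G–Bb–D–F = Gm7 and G–Bb–D = Gm all belong to that set. But D–F#–A is foreign: the diatonic i on degree 1 is Dm, whereas D comes from D major. It is labeled I.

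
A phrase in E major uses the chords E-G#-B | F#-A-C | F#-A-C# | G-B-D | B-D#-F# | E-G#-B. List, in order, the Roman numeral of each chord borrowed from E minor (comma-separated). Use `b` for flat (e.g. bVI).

The diatonic triads in E major are E, F#m, G#m, A, B, C#m, D#dim. E–G#–B = E, F#–A–C# = F#m and B–D#–F# = B are all diatonic. F#–A–C doesn't fit — on degree 2 E major would have F#m (ii). F#dim is the degree-2 chord of E minor, so it is the borrowed ii°. G–B–D is not: scale degree 3 in E major carries G#m (iii). In E minor the chord on that degree is G, so here it functions as bIII, borrowed from the parallel minor.

ii°, bIII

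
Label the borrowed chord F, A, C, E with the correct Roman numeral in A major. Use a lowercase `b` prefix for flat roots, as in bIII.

bVImaj7

The root F is the lowered 6th scale degree — diatonically A major has F# there. Diatonically A major has F#m (vi) on that degree; F–A–C–E is instead the major-seventh chord native to A minor, so it takes the label bVImaj7.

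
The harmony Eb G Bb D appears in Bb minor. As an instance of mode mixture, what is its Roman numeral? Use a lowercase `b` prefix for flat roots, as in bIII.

The root Eb is the diatonic 4th degree of Bb minor; the borrowing shows in the chord quality. Diatonically Bb minor has Ebm (iv) on that degree; Eb–G–Bb–D is instead the major-seventh chord native to Bb major, so it takes the label IVmaj7.

IVmaj7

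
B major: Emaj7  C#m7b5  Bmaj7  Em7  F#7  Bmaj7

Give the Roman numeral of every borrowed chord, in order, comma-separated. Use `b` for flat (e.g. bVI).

iiø7, iv7

The diatonic triads in B major are B, C#m, D#m, E, F#, G#m, A#dim. Emaj7, Bmaj7 and F#7 all belong to that set. C#m7b5 (C#–E–G–B) is not: scale degree 2 in B major carries C#m (ii). In B minor the chord on that degree is C#m7b5, so here it functions as iiø7, borrowed from the parallel minor. Em7 (E–G–B–D) is not: scale degree 4 in B major carries E (IV). In B minor the chord on that degree is Em7, so here it functions as iv7, borrowed from the parallel minor.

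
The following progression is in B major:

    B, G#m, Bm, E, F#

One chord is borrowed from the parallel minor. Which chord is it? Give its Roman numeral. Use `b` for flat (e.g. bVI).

i

B major has the diatonic set B, C#m, D#m, E, F#, G#m, A#dim. B, G#m, E and F# are all diatonic. But Bm (B–D–F#) is foreign: the diatonic I on degree 1 is B, whereas Bm comes from B minor. It is labeled i.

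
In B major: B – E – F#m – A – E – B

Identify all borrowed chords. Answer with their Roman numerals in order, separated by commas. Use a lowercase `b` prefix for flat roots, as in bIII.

v, bVII

In B major the diatonic chords are B, C#m, D#m, E, F#, G#m, A#dim. Of the given chords, B and E are diatonic. F#m (F#–A–C#) doesn't fit — on degree 5 B major would have F# (V). F#m is the degree-5 chord of B minor, so it is the borrowed v. A (A–C#–E) is not: scale degree 7 in B major carries A#dim (vii°). In B minor the chord on that degree is A, so here it functions as bVII, borrowed from the parallel minor.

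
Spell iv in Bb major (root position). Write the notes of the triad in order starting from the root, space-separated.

iv is built on scale degree 4, which is Eb in both Bb major and its parallel. Building the minor chord from the parallel minor on Eb: Eb–Gb–Bb.

Eb Gb Bb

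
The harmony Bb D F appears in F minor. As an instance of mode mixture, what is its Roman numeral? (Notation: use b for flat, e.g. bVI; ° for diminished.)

IV

Bb is scale degree 4 in F minor. Bb–D–F is a major chord — the form found in F major, not the diatonic iv (Bbm). Borrowed into F minor it is written IV.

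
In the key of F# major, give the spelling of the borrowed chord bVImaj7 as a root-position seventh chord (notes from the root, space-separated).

D F# A C#

bVImaj7 is built on the lowered scale degree 6. In F# major degree 6 is D#; lowered it becomes D. In F# minor the chord on D is D–F#–A–C#.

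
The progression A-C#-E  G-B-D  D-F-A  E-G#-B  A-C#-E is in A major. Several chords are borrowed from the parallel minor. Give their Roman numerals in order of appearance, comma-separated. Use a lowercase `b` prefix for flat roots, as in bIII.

The diatonic triads in A major are A, Bm, C#m, D, E, F#m, G#dim. A–C#–E = A and E–G#–B = E are both diatonic. But G–B–D is foreign: the diatonic vii° on degree 7 is G#dim, whereas G comes from A minor. It is labeled bVII. But D–F–A is foreign: the diatonic IV on degree 4 is D, whereas Dm comes from A minor. It is labeled iv.

bVII, iv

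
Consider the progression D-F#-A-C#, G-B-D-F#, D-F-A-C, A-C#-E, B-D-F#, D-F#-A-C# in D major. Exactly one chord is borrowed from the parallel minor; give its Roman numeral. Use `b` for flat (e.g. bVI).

i7

In D major the diatonic chords are D, Em, F#m, G, A, Bm, C#dim. D–F#–A–C# = Dmaj7, G–B–D–F# = Gmaj7, A–C#–E = A and B–D–F# = Bm all belong to that set. D–F–A–C is not: scale degree 1 in D major carries D (I). In D minor the chord on that degree is Dm7, so here it functions as i7, borrowed from the parallel minor.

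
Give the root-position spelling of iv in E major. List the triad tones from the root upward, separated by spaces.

The root, A, is scale degree 4 — the same note in E major and E minor; only the chord quality changes. Building the minor chord from the parallel minor on A: A–C–E.

A C E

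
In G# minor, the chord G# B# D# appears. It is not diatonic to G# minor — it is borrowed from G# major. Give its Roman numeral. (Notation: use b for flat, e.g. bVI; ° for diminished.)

G# is scale degree 1 in G# minor. G#–B#–D# is a major chord — the form found in G# major, not the diatonic i (G#m). Borrowed into G# minor it is written I.

I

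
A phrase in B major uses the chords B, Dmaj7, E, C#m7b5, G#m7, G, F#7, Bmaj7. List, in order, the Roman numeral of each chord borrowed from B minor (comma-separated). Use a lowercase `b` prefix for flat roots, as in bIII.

The diatonic triads in B major are B, C#m, D#m, E, F#, G#m, A#dim. B, E, G#m7, F#7 and Bmaj7 are all diatonic. But Dmaj7 (D–F#–A–C#) is foreign: the diatonic iii on degree 3 is D#m, whereas Dmaj7 comes from B minor. It is labeled bIIImaj7. But C#m7b5 (C#–E–G–B) is foreign: the diatonic ii on degree 2 is C#m, whereas C#m7b5 comes from B minor. It is labeled iiø7. But G (G–B–D) is foreign: the diatonic vi on degree 6 is G#m, whereas G comes from B minor. It is labeled bVI.

bIIImaj7, iiø7, bVI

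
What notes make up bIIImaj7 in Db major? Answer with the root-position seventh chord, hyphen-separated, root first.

The root of bIIImaj7 is the lowered 3rd degree: F becomes Fb. Building the major-seventh chord from the parallel minor on Fb: Fb–Ab–Cb–Eb.

Fb-Ab-Cb-Eb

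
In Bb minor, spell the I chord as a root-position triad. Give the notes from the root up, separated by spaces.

I is built on scale degree 1, which is Bb in both Bb minor and its parallel. Building the major chord from the parallel major on Bb: Bb–D–F.

Bb D F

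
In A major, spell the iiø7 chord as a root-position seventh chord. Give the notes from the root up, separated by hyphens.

iiø7 is built on scale degree 2, which is B in both A major and its parallel. Building the half-diminished-seventh chord from the parallel minor on B: B–D–F–A.

B-D-F-A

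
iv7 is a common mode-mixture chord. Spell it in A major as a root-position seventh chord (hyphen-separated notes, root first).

The root, D, is scale degree 4 — the same note in A major and A minor; only the chord quality changes. In A minor the chord on D is D–F–A–C.

D-F-A-C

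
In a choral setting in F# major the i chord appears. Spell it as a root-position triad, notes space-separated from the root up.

F# A C#

i is built on scale degree 1, which is F# in both F# major and its parallel. Building the minor chord from the parallel minor on F#: F#–A–C#.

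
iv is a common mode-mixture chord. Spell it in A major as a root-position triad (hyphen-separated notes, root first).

The root, D, is scale degree 4 — the same note in A major and A minor; only the chord quality changes. In A minor the chord on D is D–F–A.

D-F-A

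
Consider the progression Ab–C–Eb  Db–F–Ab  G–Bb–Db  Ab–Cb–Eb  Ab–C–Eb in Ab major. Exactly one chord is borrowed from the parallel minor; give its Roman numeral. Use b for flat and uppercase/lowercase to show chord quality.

In Ab major the diatonic chords are Ab, Bbm, Cm, Db, Eb, Fm, Gdim. Ab–C–Eb = Ab, Db–F–Ab = Db and G–Bb–Db = Gdim all belong to that set. Ab–Cb–Eb doesn't fit — on degree 1 Ab major would have Ab (I). Abm is the degree-1 chord of Ab minor, so it is the borrowed i.

i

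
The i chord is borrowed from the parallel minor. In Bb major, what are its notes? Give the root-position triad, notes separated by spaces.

Bb Db F

The root, Bb, is scale degree 1 — the same note in Bb major and Bb minor; only the chord quality changes. Building the minor chord from the parallel minor on Bb: Bb–Db–F.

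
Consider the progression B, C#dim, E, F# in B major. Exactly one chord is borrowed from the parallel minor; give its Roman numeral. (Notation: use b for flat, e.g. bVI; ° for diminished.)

The diatonic triads in B major are B, C#m, D#m, E, F#, G#m, A#dim. B, E and F# are all diatonic. C#dim (C#–E–G) is not: scale degree 2 in B major carries C#m (ii). In B minor the chord on that degree is C#dim, so here it functions as ii°, borrowed from the parallel minor.

ii°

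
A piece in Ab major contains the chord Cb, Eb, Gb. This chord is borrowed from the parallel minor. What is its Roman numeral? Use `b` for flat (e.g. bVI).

bIII

The root Cb is the lowered 3rd scale degree — diatonically Ab major has C there. Diatonically Ab major has Cm (iii) on that degree; Cb–Eb–Gb is instead the major chord native to Ab minor, so it takes the label bIII.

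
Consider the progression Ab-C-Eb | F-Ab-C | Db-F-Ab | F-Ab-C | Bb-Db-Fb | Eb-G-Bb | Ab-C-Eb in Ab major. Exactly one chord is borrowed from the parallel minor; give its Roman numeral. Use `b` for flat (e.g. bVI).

ii°

The diatonic triads in Ab major are Ab, Bbm, Cm, Db, Eb, Fm, Gdim. Ab–C–Eb = Ab, F–Ab–C = Fm, Db–F–Ab = Db and Eb–G–Bb = Eb are all diatonic. But Bb–Db–Fb is foreign: the diatonic ii on degree 2 is Bbm, whereas Bbdim comes from Ab minor. It is labeled ii°.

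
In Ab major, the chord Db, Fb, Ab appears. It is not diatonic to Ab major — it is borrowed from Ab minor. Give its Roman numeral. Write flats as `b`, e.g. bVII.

The root Db is the diatonic 4th degree of Ab major; the borrowing shows in the chord quality. Diatonically Ab major has Db (IV) on that degree; Db–Fb–Ab is instead the minor chord native to Ab minor, so it takes the label iv.

iv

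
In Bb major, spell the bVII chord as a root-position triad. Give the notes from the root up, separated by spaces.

Scale degree 7 in Bb major is A. bVII uses the lowered form, Ab, taken from Bb minor. Stacking thirds in Bb minor on Ab gives Ab–C–Eb.

Ab C Eb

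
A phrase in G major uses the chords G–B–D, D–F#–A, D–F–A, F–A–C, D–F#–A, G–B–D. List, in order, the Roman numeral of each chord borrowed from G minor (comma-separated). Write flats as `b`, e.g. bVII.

v, bVII

G major has the diatonic set G, Am, Bm, C, D, Em, F#dim. Of the given chords, G–B–D = G and D–F#–A = D are diatonic. D–F–A doesn't fit — on degree 5 G major would have D (V). Dm is the degree-5 chord of G minor, so it is the borrowed v. But F–A–C is foreign: the diatonic vii° on degree 7 is F#dim, whereas F comes from G minor. It is labeled bVII.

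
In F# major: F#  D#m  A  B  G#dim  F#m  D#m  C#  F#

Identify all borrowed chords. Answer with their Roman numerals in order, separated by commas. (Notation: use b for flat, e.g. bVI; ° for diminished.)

bIII, ii°, i

F# major has the diatonic set F#, G#m, A#m, B, C#, D#m, E#dim. F#, D#m, B and C# all belong to that set. But A (A–C#–E) is foreign: the diatonic iii on degree 3 is A#m, whereas A comes from F# minor. It is labeled bIII. G#dim (G#–B–D) is not: scale degree 2 in F# major carries G#m (ii). In F# minor the chord on that degree is G#dim, so here it functions as ii°, borrowed from the parallel minor. But F#m (F#–A–C#) is foreign: the diatonic I on degree 1 is F#, whereas F#m comes from F# minor. It is labeled i.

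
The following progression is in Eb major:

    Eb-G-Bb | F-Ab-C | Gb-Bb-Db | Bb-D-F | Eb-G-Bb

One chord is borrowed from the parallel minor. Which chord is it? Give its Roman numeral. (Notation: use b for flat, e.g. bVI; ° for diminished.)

Eb major has the diatonic set Eb, Fm, Gm, Ab, Bb, Cm, Ddim. Eb–G–Bb = Eb, F–Ab–C = Fm and Bb–D–F = Bb are all diatonic. Gb–Bb–Db doesn't fit — on degree 3 Eb major would have Gm (iii). Gb is the degree-3 chord of Eb minor, so it is the borrowed bIII.

bIII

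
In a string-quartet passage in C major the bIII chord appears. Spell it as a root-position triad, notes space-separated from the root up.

Eb G Bb

The root of bIII is the lowered 3rd degree: E becomes Eb. Stacking thirds in C minor on Eb gives Eb–G–Bb.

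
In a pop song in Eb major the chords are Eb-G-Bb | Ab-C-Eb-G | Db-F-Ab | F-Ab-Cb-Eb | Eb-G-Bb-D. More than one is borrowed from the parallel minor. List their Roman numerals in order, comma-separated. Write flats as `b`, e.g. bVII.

bVII, iiø7

Eb major has the diatonic set Eb, Fm, Gm, Ab, Bb, Cm, Ddim. Of the given chords, Eb–G–Bb = Eb, Ab–C–Eb–G = Abmaj7 and Eb–G–Bb–D = Ebmaj7 are diatonic. Db–F–Ab is not: scale degree 7 in Eb major carries Ddim (vii°). In Eb minor the chord on that degree is Db, so here it functions as bVII, borrowed from the parallel minor. F–Ab–Cb–Eb doesn't fit — on degree 2 Eb major would have Fm (ii). Fm7b5 is the degree-2 chord of Eb minor, so it is the borrowed iiø7.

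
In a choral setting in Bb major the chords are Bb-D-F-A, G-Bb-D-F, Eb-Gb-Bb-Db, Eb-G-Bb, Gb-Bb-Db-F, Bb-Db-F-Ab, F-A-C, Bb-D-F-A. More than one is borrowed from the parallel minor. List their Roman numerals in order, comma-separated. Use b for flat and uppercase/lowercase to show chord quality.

iv7, bVImaj7, i7

Bb major has the diatonic set Bb, Cm, Dm, Eb, F, Gm, Adim. Of the given chords, Bb–D–F–A = Bbmaj7, G–Bb–D–F = Gm7, Eb–G–Bb = Eb and F–A–C = F are diatonic. Eb–Gb–Bb–Db doesn't fit — on degree 4 Bb major would have Eb (IV). Ebm7 is the degree-4 chord of Bb minor, so it is the borrowed iv7. But Gb–Bb–Db–F is foreign: the diatonic vi on degree 6 is Gm, whereas Gbmaj7 comes from Bb minor. It is labeled bVImaj7. Bb–Db–F–Ab is not: scale degree 1 in Bb major carries Bb (I). In Bb minor the chord on that degree is Bbm7, so here it functions as i7, borrowed from the parallel minor.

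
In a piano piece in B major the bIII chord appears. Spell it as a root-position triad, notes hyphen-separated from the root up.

bIII is built on the lowered scale degree 3. In B major degree 3 is D#; lowered it becomes D. Building the major chord from the parallel minor on D: D–F#–A.

D-F#-A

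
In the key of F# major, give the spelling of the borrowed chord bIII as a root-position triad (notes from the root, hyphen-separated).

The root of bIII is the lowered 3rd degree: A# becomes A. Building the major chord from the parallel minor on A: A–C#–E.

A-C#-E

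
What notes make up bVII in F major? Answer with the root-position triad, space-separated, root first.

Scale degree 7 in F major is E. bVII uses the lowered form, Eb, taken from F minor. Stacking thirds in F minor on Eb gives Eb–G–Bb.

Eb G Bb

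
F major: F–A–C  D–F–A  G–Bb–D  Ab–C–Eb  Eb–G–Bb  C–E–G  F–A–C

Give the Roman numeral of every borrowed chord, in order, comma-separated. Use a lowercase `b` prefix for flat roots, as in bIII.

bIII, bVII

F major has the diatonic set F, Gm, Am, Bb, C, Dm, Edim. F–A–C = F, D–F–A = Dm, G–Bb–D = Gm and C–E–G = C all belong to that set. But Ab–C–Eb is foreign: the diatonic iii on degree 3 is Am, whereas Ab comes from F minor. It is labeled bIII. But Eb–G–Bb is foreign: the diatonic vii° on degree 7 is Edim, whereas Eb comes from F minor. It is labeled bVII.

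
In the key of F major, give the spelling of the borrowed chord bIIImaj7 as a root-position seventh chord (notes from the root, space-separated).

Ab C Eb G

Scale degree 3 in F major is A. bIIImaj7 uses the lowered form, Ab, taken from F minor. In F minor the chord on Ab is Ab–C–Eb–G.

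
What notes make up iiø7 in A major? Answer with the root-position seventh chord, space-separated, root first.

B D F A

The root, B, is scale degree 2 — the same note in A major and A minor; only the chord quality changes. Stacking thirds in A minor on B gives B–D–F–A.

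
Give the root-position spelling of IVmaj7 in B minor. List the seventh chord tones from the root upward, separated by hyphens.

E-G#-B-D#

The root, E, is scale degree 4 — the same note in B minor and B major; only the chord quality changes. Stacking thirds in B major on E gives E–G#–B–D#.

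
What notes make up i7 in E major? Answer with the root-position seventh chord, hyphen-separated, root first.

i7 is built on scale degree 1, which is E in both E major and its parallel. In E minor the chord on E is E–G–B–D.

E-G-B-D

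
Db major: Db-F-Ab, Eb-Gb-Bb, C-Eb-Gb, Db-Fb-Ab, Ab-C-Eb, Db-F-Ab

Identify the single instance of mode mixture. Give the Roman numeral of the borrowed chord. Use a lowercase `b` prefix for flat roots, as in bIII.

i

The diatonic triads in Db major are Db, Ebm, Fm, Gb, Ab, Bbm, Cdim. Db–F–Ab = Db, Eb–Gb–Bb = Ebm, C–Eb–Gb = Cdim and Ab–C–Eb = Ab are all diatonic. But Db–Fb–Ab is foreign: the diatonic I on degree 1 is Db, whereas Dbm comes from Db minor. It is labeled i.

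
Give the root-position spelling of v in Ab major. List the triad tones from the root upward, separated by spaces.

The root, Eb, is scale degree 5 — the same note in Ab major and Ab minor; only the chord quality changes. In Ab minor the chord on Eb is Eb–Gb–Bb.

Eb Gb Bb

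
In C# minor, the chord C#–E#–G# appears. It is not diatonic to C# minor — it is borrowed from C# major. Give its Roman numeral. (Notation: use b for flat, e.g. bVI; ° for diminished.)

I

C# is scale degree 1 in C# minor. C#–E#–G# is a major chord — the form found in C# major, not the diatonic i (C#m). Borrowed into C# minor it is written I.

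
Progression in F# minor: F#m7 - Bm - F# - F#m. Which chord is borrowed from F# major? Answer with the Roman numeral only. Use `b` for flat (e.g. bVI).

I

The diatonic triads in F# minor (with V from harmonic minor) are F#m, G#dim, A, Bm, C#, D, E. Of the given chords, F#m7, Bm and F#m are diatonic. F# (F#–A#–C#) doesn't fit — on degree 1 F# minor would have F#m (i). F# is the degree-1 chord of F# major, so it is the borrowed I.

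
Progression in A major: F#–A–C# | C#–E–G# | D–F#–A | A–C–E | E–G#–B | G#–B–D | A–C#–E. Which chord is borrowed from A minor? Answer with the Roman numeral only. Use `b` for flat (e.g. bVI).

In A major the diatonic chords are A, Bm, C#m, D, E, F#m, G#dim. F#–A–C# = F#m, C#–E–G# = C#m, D–F#–A = D, E–G#–B = E, G#–B–D = G#dim and A–C#–E = A all belong to that set. A–C–E doesn't fit — on degree 1 A major would have A (I). Am is the degree-1 chord of A minor, so it is the borrowed i.

i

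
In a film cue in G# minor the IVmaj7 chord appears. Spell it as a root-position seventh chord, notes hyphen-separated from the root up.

IVmaj7 is built on scale degree 4, which is C# in both G# minor and its parallel. Stacking thirds in G# major on C# gives C#–E#–G#–B#.

C#-E#-G#-B#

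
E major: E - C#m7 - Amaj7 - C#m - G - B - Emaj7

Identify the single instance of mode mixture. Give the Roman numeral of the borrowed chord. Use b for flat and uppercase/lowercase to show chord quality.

bIII

In E major the diatonic chords are E, F#m, G#m, A, B, C#m, D#dim. E, C#m7, Amaj7, C#m, B and Emaj7 are all diatonic. But G (G–B–D) is foreign: the diatonic iii on degree 3 is G#m, whereas G comes from E minor. It is labeled bIII.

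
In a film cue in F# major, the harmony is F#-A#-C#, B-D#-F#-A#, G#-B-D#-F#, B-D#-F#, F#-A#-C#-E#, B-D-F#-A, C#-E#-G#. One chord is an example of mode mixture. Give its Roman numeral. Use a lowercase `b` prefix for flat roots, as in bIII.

iv7

The diatonic triads in F# major are F#, G#m, A#m, B, C#, D#m, E#dim. F#–A#–C# = F#, B–D#–F#–A# = Bmaj7, G#–B–D#–F# = G#m7, B–D#–F# = B, F#–A#–C#–E# = F#maj7 and C#–E#–G# = C# are all diatonic. But B–D–F#–A is foreign: the diatonic IV on degree 4 is B, whereas Bm7 comes from F# minor. It is labeled iv7.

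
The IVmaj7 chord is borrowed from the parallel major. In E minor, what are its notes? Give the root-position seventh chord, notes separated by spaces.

The root, A, is scale degree 4 — the same note in E minor and E major; only the chord quality changes. Building the major-seventh chord from the parallel major on A: A–C#–E–G#.

A C# E G#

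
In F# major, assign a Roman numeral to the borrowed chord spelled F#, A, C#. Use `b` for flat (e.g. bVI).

F# is scale degree 1 in F# major. F#–A–C# is a minor chord — the form found in F# minor, not the diatonic I (F#). Borrowed into F# major it is written i.

i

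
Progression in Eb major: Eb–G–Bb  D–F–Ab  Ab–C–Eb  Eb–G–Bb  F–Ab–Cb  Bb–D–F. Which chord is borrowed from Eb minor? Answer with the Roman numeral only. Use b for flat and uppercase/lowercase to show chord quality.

ii°

In Eb major the diatonic chords are Eb, Fm, Gm, Ab, Bb, Cm, Ddim. Of the given chords, Eb–G–Bb = Eb, D–F–Ab = Ddim, Ab–C–Eb = Ab and Bb–D–F = Bb are diatonic. But F–Ab–Cb is foreign: the diatonic ii on degree 2 is Fm, whereas Fdim comes from Eb minor. It is labeled ii°.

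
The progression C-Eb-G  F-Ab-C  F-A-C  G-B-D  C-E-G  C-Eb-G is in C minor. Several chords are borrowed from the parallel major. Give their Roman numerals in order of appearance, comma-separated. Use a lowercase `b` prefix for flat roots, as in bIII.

IV, I

C minor has the diatonic set Cm, Ddim, Eb, Fm, G, Ab, Bb (with V from harmonic minor). Of the given chords, C–Eb–G = Cm, F–Ab–C = Fm and G–B–D = G are diatonic. F–A–C doesn't fit — on degree 4 C minor would have Fm (iv). F is the degree-4 chord of C major, so it is the borrowed IV. But C–E–G is foreign: the diatonic i on degree 1 is Cm, whereas C comes from C major. It is labeled I.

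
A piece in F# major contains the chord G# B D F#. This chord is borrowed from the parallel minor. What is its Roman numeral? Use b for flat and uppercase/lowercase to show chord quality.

G# is scale degree 2 in F# major. Diatonically F# major has G#m (ii) on that degree; G#–B–D–F# is instead the half-diminished-seventh chord native to F# minor, so it takes the label iiø7.

iiø7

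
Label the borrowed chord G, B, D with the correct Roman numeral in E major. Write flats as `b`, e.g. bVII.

In E major scale degree 3 is G#; G is its lowered form, from E minor. The diatonic chord on degree 3 would be G#m (iii), but G–B–D is the major chord from E minor. As a borrowed chord it is labeled bIII.

bIII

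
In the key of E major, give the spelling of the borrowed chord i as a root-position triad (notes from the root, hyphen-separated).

The root, E, is scale degree 1 — the same note in E major and E minor; only the chord quality changes. Stacking thirds in E minor on E gives E–G–B.

E-G-B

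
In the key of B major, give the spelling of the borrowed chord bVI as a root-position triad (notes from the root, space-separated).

G B D

The root of bVI is the lowered 6th degree: G# becomes G. In B minor the chord on G is G–B–D.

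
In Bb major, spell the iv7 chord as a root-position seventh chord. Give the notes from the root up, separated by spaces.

The root, Eb, is scale degree 4 — the same note in Bb major and Bb minor; only the chord quality changes. Building the minor-seventh chord from the parallel minor on Eb: Eb–Gb–Bb–Db.

Eb Gb Bb Db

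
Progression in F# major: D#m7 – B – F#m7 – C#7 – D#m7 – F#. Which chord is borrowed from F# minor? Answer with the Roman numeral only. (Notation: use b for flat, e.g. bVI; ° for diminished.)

The diatonic triads in F# major are F#, G#m, A#m, B, C#, D#m, E#dim. D#m7, B, C#7 and F# all belong to that set. F#m7 (F#–A–C#–E) doesn't fit — on degree 1 F# major would have F# (I). F#m7 is the degree-1 chord of F# minor, so it is the borrowed i7.

i7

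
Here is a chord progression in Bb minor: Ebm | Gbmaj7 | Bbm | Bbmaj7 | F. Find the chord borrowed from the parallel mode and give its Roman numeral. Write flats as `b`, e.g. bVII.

Imaj7

In Bb minor (with V from harmonic minor) the diatonic chords are Bbm, Cdim, Db, Ebm, F, Gb, Ab. Of the given chords, Ebm, Gbmaj7, Bbm and F are diatonic. Bbmaj7 (Bb–D–F–A) is not: scale degree 1 in Bb minor carries Bbm (i). In Bb major the chord on that degree is Bbmaj7, so here it functions as Imaj7, borrowed from the parallel major.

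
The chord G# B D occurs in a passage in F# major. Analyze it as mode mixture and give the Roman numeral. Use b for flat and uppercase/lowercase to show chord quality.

The root G# is the diatonic 2nd degree of F# major; the borrowing shows in the chord quality. G#–B–D is a diminished chord — the form found in F# minor, not the diatonic ii (G#m). Borrowed into F# major it is written ii°.

ii°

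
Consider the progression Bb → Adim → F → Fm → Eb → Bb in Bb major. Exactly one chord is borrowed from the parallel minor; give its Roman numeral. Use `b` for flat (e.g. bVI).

The diatonic triads in Bb major are Bb, Cm, Dm, Eb, F, Gm, Adim. Bb, Adim, F and Eb are all diatonic. Fm (F–Ab–C) is not: scale degree 5 in Bb major carries F (V). In Bb minor the chord on that degree is Fm, so here it functions as v, borrowed from the parallel minor.

v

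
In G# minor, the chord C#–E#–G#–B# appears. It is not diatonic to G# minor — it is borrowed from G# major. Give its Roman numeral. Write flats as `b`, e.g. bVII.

C# is scale degree 4 in G# minor. The diatonic chord on degree 4 would be C#m (iv), but C#–E#–G#–B# is the major-seventh chord from G# major. As a borrowed chord it is labeled IVmaj7.

IVmaj7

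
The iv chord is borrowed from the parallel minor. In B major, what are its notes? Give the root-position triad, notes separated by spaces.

iv is built on scale degree 4, which is E in both B major and its parallel. In B minor the chord on E is E–G–B.

E G B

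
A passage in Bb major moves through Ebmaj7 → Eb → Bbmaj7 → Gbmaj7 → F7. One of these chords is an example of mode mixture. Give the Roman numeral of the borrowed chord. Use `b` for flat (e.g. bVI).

bVImaj7

The diatonic triads in Bb major are Bb, Cm, Dm, Eb, F, Gm, Adim. Ebmaj7, Eb, Bbmaj7 and F7 are all diatonic. Gbmaj7 (Gb–Bb–Db–F) doesn't fit — on degree 6 Bb major would have Gm (vi). Gbmaj7 is the degree-6 chord of Bb minor, so it is the borrowed bVImaj7.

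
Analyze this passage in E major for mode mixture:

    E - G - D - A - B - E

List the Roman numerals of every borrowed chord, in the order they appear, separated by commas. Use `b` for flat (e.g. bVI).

The diatonic triads in E major are E, F#m, G#m, A, B, C#m, D#dim. E, A and B are all diatonic. G (G–B–D) is not: scale degree 3 in E major carries G#m (iii). In E minor the chord on that degree is G, so here it functions as bIII, borrowed from the parallel minor. D (D–F#–A) doesn't fit — on degree 7 E major would have D#dim (vii°). D is the degree-7 chord of E minor, so it is the borrowed bVII.

bIII, bVII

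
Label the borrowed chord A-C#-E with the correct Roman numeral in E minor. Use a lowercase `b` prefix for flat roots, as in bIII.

A is scale degree 4 in E minor. Diatonically E minor has Am (iv) on that degree; A–C#–E is instead the major chord native to E major, so it takes the label IV.

IV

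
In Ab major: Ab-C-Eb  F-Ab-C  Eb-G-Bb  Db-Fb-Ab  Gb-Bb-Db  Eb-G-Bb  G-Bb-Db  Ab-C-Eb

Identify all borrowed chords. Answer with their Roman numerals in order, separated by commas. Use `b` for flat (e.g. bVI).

Ab major has the diatonic set Ab, Bbm, Cm, Db, Eb, Fm, Gdim. Ab–C–Eb = Ab, F–Ab–C = Fm, Eb–G–Bb = Eb and G–Bb–Db = Gdim all belong to that set. But Db–Fb–Ab is foreign: the diatonic IV on degree 4 is Db, whereas Dbm comes from Ab minor. It is labeled iv. Gb–Bb–Db doesn't fit — on degree 7 Ab major would have Gdim (vii°). Gb is the degree-7 chord of Ab minor, so it is the borrowed bVII.

iv, bVII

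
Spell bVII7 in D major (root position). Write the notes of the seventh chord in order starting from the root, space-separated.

Scale degree 7 in D major is C#. bVII7 uses the lowered form, C, taken from D minor. Building the dominant-seventh chord from the parallel minor on C: C–E–G–Bb.

C E G Bb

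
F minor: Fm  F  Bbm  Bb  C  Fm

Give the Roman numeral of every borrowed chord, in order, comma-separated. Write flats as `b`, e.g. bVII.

The diatonic triads in F minor (with V from harmonic minor) are Fm, Gdim, Ab, Bbm, C, Db, Eb. Fm, Bbm and C are all diatonic. F (F–A–C) doesn't fit — on degree 1 F minor would have Fm (i). F is the degree-1 chord of F major, so it is the borrowed I. But Bb (Bb–D–F) is foreign: the diatonic iv on degree 4 is Bbm, whereas Bb comes from F major. It is labeled IV.

I, IV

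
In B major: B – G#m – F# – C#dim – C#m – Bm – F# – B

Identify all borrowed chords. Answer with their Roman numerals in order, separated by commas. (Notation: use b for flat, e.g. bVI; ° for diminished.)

ii°, i

In B major the diatonic chords are B, C#m, D#m, E, F#, G#m, A#dim. B, G#m, F# and C#m all belong to that set. C#dim (C#–E–G) is not: scale degree 2 in B major carries C#m (ii). In B minor the chord on that degree is C#dim, so here it functions as ii°, borrowed from the parallel minor. Bm (B–D–F#) doesn't fit — on degree 1 B major would have B (I). Bm is the degree-1 chord of B minor, so it is the borrowed i.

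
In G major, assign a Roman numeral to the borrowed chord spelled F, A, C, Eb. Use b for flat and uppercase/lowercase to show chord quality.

bVII7

The root F is the lowered 7th scale degree — diatonically G major has F# there. The diatonic chord on degree 7 would be F#dim (vii°), but F–A–C–Eb is the dominant-seventh chord from G minor. As a borrowed chord it is labeled bVII7.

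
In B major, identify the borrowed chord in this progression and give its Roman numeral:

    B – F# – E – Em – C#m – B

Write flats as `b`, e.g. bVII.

B major has the diatonic set B, C#m, D#m, E, F#, G#m, A#dim. B, F#, E and C#m all belong to that set. Em (E–G–B) is not: scale degree 4 in B major carries E (IV). In B minor the chord on that degree is Em, so here it functions as iv, borrowed from the parallel minor.

iv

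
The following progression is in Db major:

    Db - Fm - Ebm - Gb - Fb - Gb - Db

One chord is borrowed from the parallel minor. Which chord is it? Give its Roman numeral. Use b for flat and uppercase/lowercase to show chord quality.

bIII

Db major has the diatonic set Db, Ebm, Fm, Gb, Ab, Bbm, Cdim. Of the given chords, Db, Fm, Ebm and Gb are diatonic. But Fb (Fb–Ab–Cb) is foreign: the diatonic iii on degree 3 is Fm, whereas Fb comes from Db minor. It is labeled bIII.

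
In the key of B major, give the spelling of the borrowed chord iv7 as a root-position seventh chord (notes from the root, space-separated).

The root, E, is scale degree 4 — the same note in B major and B minor; only the chord quality changes. In B minor the chord on E is E–G–B–D.

E G B D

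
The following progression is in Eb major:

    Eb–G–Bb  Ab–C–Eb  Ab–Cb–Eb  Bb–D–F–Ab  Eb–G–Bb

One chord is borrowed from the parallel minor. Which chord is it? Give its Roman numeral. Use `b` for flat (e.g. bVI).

iv

The diatonic triads in Eb major are Eb, Fm, Gm, Ab, Bb, Cm, Ddim. Eb–G–Bb = Eb, Ab–C–Eb = Ab and Bb–D–F–Ab = Bb7 are all diatonic. Ab–Cb–Eb is not: scale degree 4 in Eb major carries Ab (IV). In Eb minor the chord on that degree is Abm, so here it functions as iv, borrowed from the parallel minor.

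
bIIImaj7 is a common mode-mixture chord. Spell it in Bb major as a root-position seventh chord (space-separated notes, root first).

Db F Ab C

bIIImaj7 is built on the lowered scale degree 3. In Bb major degree 3 is D; lowered it becomes Db. Stacking thirds in Bb minor on Db gives Db–F–Ab–C.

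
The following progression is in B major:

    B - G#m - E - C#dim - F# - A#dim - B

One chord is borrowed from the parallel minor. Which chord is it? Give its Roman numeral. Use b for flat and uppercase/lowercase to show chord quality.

In B major the diatonic chords are B, C#m, D#m, E, F#, G#m, A#dim. Of the given chords, B, G#m, E, F# and A#dim are diatonic. C#dim (C#–E–G) doesn't fit — on degree 2 B major would have C#m (ii). C#dim is the degree-2 chord of B minor, so it is the borrowed ii°.

ii°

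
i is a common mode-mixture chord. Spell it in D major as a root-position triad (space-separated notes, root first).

D F A

i is built on scale degree 1, which is D in both D major and its parallel. Building the minor chord from the parallel minor on D: D–F–A.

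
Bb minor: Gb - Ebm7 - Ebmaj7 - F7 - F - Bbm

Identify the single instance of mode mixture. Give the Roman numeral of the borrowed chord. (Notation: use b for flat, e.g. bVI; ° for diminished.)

In Bb minor (with V from harmonic minor) the diatonic chords are Bbm, Cdim, Db, Ebm, F, Gb, Ab. Gb, Ebm7, F7, F and Bbm all belong to that set. But Ebmaj7 (Eb–G–Bb–D) is foreign: the diatonic iv on degree 4 is Ebm, whereas Ebmaj7 comes from Bb major. It is labeled IVmaj7.

IVmaj7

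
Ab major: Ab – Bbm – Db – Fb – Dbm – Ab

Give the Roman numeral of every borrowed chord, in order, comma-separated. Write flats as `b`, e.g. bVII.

In Ab major the diatonic chords are Ab, Bbm, Cm, Db, Eb, Fm, Gdim. Of the given chords, Ab, Bbm and Db are diatonic. Fb (Fb–Ab–Cb) doesn't fit — on degree 6 Ab major would have Fm (vi). Fb is the degree-6 chord of Ab minor, so it is the borrowed bVI. Dbm (Db–Fb–Ab) is not: scale degree 4 in Ab major carries Db (IV). In Ab minor the chord on that degree is Dbm, so here it functions as iv, borrowed from the parallel minor.

bVI, iv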